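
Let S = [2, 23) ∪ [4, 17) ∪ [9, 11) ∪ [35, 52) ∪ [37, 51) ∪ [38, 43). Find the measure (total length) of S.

38

Merged: [2, 23), [35, 52).
Lengths: 21 + 17 = 38.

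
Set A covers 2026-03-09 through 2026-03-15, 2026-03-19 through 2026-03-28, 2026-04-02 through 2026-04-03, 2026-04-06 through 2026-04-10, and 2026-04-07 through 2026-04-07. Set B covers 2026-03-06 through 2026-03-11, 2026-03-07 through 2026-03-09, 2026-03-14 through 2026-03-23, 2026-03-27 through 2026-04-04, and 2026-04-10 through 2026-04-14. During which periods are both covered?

2026-03-09 through 2026-03-11, 2026-03-14 through 2026-03-15, 2026-03-19 through 2026-03-23, 2026-03-27 through 2026-03-28, 2026-04-02 through 2026-04-03, 2026-04-10 through 2026-04-10

Merge the first list: 2026-03-09 through 2026-03-15, 2026-03-19 through 2026-03-28, 2026-04-02 through 2026-04-03, 2026-04-06 through 2026-04-10.
Merge the second list: 2026-03-06 through 2026-03-11, 2026-03-14 through 2026-03-23, 2026-03-27 through 2026-04-04, 2026-04-10 through 2026-04-14.
2026-03-09 through 2026-03-15 ∩ B → 2026-03-09 through 2026-03-11, 2026-03-14 through 2026-03-15.
2026-03-19 through 2026-03-28 ∩ B → 2026-03-19 through 2026-03-23, 2026-03-27 through 2026-03-28.
2026-04-02 through 2026-04-03 ∩ B → 2026-04-02 through 2026-04-03.
2026-04-06 through 2026-04-10 ∩ B → 2026-04-10 through 2026-04-10.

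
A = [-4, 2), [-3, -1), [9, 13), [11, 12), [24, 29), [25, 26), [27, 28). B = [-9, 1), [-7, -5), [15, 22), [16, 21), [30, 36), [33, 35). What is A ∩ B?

Merge the first list: [-4, 2), [9, 13), [24, 29).
Merge the second list: [-9, 1), [15, 22), [30, 36).
[-4, 2) ∩ B → [-4, 1).
[9, 13) meets no B interval.
[24, 29) meets no B interval.

[-4, 1)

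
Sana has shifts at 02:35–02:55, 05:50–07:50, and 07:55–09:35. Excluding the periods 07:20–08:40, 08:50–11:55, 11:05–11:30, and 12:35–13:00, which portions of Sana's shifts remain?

Second set merges to 07:20-08:40, 08:50-11:55, 12:35-13:00.
02:35-02:55: nothing removed.
05:50-07:50 \ B = 05:50-07:20.
07:55-09:35 \ B = 08:40-08:50.

02:35-02:55, 05:50-07:20, 08:40-08:50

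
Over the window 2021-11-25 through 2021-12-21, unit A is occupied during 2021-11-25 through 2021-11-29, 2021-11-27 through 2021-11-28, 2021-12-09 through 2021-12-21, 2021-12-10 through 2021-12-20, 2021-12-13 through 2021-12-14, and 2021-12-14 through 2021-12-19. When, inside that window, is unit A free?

2021-11-30 through 2021-12-08

Covered (merged): 2021-11-25 through 2021-11-29, 2021-12-09 through 2021-12-21.
Gaps within 2021-11-25 through 2021-12-21: 2021-11-30 through 2021-12-08.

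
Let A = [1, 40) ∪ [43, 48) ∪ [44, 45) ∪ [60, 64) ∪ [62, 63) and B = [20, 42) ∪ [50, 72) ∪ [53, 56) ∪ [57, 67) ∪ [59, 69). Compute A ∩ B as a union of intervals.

Merge the first list: [1, 40), [43, 48), [60, 64).
Merge the second list: [20, 42), [50, 72).
[1, 40) ∩ B → [20, 40).
[43, 48) meets no B interval.
[60, 64) ∩ B → [60, 64).

[20, 40) ∪ [60, 64)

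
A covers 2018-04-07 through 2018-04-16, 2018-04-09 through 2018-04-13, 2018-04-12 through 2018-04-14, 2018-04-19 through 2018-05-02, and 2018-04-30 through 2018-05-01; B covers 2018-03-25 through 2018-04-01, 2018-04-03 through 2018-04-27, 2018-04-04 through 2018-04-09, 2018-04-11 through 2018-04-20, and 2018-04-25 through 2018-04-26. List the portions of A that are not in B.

First set merges to 2018-04-07 through 2018-04-16, 2018-04-19 through 2018-05-02.
Second set merges to 2018-03-25 through 2018-04-01, 2018-04-03 through 2018-04-27.
2018-04-07 through 2018-04-16: fully covered by B → removed.
2018-04-19 through 2018-05-02 minus B → 2018-04-28 through 2018-05-02.

2018-04-28 through 2018-05-02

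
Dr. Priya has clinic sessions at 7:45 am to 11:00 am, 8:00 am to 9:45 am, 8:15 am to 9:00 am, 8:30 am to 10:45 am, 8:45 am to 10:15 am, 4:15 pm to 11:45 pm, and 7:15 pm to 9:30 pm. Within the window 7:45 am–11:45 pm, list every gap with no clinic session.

After merging, the occupied span is 7:45 am-11:00 am, 4:15 pm-11:45 pm.
Complement within 7:45 am-11:45 pm: 11:00 am-4:15 pm.

11:00 am-4:15 pm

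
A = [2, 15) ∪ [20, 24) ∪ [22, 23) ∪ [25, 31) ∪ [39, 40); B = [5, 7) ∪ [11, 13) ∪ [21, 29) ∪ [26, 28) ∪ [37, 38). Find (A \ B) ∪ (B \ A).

Merge the first list: [2, 15), [20, 24), [25, 31), [39, 40).
Merge the second list: [5, 7), [11, 13), [21, 29), [37, 38).
A \ B = [2, 5), [7, 11), [13, 15), [20, 21), [29, 31), [39, 40).
B \ A = [24, 25), [37, 38).
Union of the two gives the symmetric difference.

[2, 5) ∪ [7, 11) ∪ [13, 15) ∪ [20, 21) ∪ [24, 25) ∪ [29, 31) ∪ [37, 38) ∪ [39, 40)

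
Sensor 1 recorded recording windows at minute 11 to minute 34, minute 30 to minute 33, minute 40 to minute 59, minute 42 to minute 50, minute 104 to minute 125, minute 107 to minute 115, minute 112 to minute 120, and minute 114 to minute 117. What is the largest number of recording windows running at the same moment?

4

At minute 114, 4 of the intervals are simultaneously active.
No point has more.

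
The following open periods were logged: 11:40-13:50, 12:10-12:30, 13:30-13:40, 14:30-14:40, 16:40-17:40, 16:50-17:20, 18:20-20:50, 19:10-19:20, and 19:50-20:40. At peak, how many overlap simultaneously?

At 12:10, 2 of the intervals are simultaneously active.
No point has more.

2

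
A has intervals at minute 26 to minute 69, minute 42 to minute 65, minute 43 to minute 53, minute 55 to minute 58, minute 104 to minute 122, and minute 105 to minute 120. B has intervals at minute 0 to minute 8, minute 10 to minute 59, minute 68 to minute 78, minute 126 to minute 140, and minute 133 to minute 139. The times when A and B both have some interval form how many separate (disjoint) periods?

First set merges to minute 26 to minute 69, minute 104 to minute 122.
Second set merges to minute 0 to minute 8, minute 10 to minute 59, minute 68 to minute 78, minute 126 to minute 140.
A ∩ B = minute 26 to minute 59, minute 68 to minute 69.
That is 2 disjoint pieces.

2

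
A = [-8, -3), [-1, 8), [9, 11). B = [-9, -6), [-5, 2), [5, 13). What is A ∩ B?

[-8, -3) ∩ B → [-8, -6), [-5, -3).
[-1, 8) ∩ B → [-1, 2), [5, 8).
[9, 11) ∩ B → [9, 11).

[-8, -6) ∪ [-5, -3) ∪ [-1, 2) ∪ [5, 8) ∪ [9, 11)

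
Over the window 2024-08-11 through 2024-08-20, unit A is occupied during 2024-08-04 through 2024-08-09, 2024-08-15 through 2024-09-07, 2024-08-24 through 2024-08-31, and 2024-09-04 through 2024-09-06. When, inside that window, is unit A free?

2024-08-11 through 2024-08-14

Covered (merged): 2024-08-04 through 2024-08-09, 2024-08-15 through 2024-09-07.
Complement within 2024-08-11 through 2024-08-20: 2024-08-11 through 2024-08-14.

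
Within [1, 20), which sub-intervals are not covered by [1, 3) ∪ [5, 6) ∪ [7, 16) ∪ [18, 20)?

[3, 5) ∪ [6, 7) ∪ [16, 18)

The merged coverage is [1, 3), [5, 6), [7, 16), [18, 20).
Gaps within [1, 20): [3, 5), [6, 7), [16, 18).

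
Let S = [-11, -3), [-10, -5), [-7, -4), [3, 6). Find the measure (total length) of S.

Merged: [-11, -3), [3, 6).
Lengths: 8 + 3 = 11.

11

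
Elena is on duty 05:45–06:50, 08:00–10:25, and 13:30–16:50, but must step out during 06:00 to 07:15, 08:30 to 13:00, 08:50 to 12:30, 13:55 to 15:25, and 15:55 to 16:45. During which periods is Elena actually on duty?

Second set merges to 06:00–07:15, 08:30–13:00, 13:55–15:25, 15:55–16:45.
05:45–06:50 minus B → 05:45–06:00.
08:00–10:25 minus B → 08:00–08:30.
13:30–16:50 minus B → 13:30–13:55, 15:25–15:55, 16:45–16:50.

05:45–06:00, 08:00–08:30, 13:30–13:55, 15:25–15:55, 16:45–16:50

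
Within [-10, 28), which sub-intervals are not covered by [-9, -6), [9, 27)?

The merged coverage is [-9, -6), [9, 27).
Uncovered inside [-10, 28): [-10, -9), [-6, 9), [27, 28).

[-10, -9) ∪ [-6, 9) ∪ [27, 28)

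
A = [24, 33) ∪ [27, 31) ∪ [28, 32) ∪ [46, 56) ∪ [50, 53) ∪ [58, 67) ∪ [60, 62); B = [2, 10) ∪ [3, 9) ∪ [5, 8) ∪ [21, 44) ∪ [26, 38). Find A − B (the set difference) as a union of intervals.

Merge the first list: [24, 33), [46, 56), [58, 67).
Merge the second list: [2, 10), [21, 44).
[24, 33): entirely removed.
[46, 56): nothing removed.
[58, 67): nothing removed.

[46, 56) ∪ [58, 67)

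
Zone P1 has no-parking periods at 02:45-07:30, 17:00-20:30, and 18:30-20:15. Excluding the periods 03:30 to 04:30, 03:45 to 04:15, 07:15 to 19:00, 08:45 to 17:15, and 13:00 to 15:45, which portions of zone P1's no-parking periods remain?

02:45–03:30, 04:30–07:15, 19:00–20:30

Merge the first list: 02:45–07:30, 17:00–20:30.
Merge the second list: 03:30–04:30, 07:15–19:00.
02:45–07:30 minus B → 02:45–03:30, 04:30–07:15.
17:00–20:30 minus B → 19:00–20:30.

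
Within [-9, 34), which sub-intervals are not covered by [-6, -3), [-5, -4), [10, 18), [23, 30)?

[-9, -6) ∪ [-3, 10) ∪ [18, 23) ∪ [30, 34)

After merging, the occupied span is [-6, -3), [10, 18), [23, 30).
Gaps within [-9, 34): [-9, -6), [-3, 10), [18, 23), [30, 34).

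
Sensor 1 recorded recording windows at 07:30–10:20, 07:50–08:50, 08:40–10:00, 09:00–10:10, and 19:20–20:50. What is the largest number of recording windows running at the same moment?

Sweep endpoints in order; track running count of active intervals.
Peak of 3 reached at 08:40.

3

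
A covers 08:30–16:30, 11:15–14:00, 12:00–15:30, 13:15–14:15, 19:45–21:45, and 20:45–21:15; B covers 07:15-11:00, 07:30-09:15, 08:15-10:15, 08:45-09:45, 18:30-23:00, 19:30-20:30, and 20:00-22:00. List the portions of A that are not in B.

Merge the first list: 08:30–16:30, 19:45–21:45.
Merge the second list: 07:15–11:00, 18:30–23:00.
08:30–16:30 \ B = 11:00–16:30.
19:45–21:45: entirely removed.

11:00–16:30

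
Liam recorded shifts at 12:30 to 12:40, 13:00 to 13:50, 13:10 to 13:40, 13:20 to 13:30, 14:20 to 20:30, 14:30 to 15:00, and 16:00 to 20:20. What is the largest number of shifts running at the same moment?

3

Walk the sorted start/end points keeping a running depth.
The depth first hits 3 at 13:20.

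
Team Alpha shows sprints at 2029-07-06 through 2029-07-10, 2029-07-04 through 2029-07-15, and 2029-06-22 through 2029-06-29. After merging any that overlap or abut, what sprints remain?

Sort by start: 2029-06-22 through 2029-06-29, 2029-07-04 through 2029-07-15, 2029-07-06 through 2029-07-10.
2029-07-04 through 2029-07-15 is disjoint → start new block.
2029-07-06 through 2029-07-10 overlaps/touches 2029-07-04 through 2029-07-15 → extend to 2029-07-04 through 2029-07-15.

2029-06-22 through 2029-06-29, 2029-07-04 through 2029-07-15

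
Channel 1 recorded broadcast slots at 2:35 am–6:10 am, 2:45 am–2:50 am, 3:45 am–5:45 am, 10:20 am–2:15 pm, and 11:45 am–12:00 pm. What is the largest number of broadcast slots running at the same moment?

2

Sweep endpoints in order; track running count of active intervals.
Peak of 2 reached at 2:45 am.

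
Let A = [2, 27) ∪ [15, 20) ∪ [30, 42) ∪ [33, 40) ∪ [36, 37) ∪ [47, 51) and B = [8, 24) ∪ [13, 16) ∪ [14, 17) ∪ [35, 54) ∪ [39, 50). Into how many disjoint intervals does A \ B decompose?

3

First set merges to [2, 27), [30, 42), [47, 51).
Second set merges to [8, 24), [35, 54).
A \ B = [2, 8), [24, 27), [30, 35).
That is 3 disjoint pieces.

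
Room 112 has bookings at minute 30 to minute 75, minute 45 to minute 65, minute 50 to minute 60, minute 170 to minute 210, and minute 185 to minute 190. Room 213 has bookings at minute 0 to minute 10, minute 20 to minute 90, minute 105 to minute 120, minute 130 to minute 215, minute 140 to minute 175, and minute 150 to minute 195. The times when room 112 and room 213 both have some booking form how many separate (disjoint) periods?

First set merges to minute 30 to minute 75, minute 170 to minute 210.
Second set merges to minute 0 to minute 10, minute 20 to minute 90, minute 105 to minute 120, minute 130 to minute 215.
A ∩ B = minute 30 to minute 75, minute 170 to minute 210.
That is 2 disjoint pieces.

2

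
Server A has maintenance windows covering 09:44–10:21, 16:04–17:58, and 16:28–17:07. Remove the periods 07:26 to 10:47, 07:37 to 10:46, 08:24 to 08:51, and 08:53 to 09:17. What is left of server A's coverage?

16:04-17:58

A, merged: 09:44-10:21, 16:04-17:58.
B, merged: 07:26-10:47.
09:44-10:21: fully covered by B → removed.
16:04-17:58: no B overlap → unchanged.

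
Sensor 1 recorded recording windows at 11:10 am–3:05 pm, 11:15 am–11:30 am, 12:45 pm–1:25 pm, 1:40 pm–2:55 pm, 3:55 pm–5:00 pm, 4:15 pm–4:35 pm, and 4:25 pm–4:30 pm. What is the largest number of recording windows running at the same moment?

At 4:25 pm, 3 of the intervals are simultaneously active.
No point has more.

3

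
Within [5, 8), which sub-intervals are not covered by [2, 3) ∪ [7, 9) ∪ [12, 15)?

[5, 7)

After merging, the occupied span is [2, 3), [7, 9), [12, 15).
Gaps within [5, 8): [5, 7).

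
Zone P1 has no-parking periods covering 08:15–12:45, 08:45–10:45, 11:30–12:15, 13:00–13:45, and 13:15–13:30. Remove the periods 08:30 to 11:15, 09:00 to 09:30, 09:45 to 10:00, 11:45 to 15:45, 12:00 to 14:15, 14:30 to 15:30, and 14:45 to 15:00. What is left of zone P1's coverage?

First set merges to 08:15–12:45, 13:00–13:45.
Second set merges to 08:30–11:15, 11:45–15:45.
08:15–12:45 with B removed leaves 08:15–08:30, 11:15–11:45.
13:00–13:45 lies entirely inside B → drops out.

08:15–08:30, 11:15–11:45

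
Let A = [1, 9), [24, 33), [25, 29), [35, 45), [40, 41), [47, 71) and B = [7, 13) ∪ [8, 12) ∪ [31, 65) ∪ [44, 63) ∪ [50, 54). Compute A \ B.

[1, 7) ∪ [24, 31) ∪ [65, 71)

A, merged: [1, 9), [24, 33), [35, 45), [47, 71).
B, merged: [7, 13), [31, 65).
[1, 9) with B removed leaves [1, 7).
[24, 33) with B removed leaves [24, 31).
[35, 45) lies entirely inside B → drops out.
[47, 71) with B removed leaves [65, 71).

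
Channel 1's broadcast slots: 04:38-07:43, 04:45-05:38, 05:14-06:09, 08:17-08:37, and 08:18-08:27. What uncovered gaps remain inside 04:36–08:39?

Covered (merged): 04:38–07:43, 08:17–08:37.
Complement within 04:36–08:39: 04:36–04:38, 07:43–08:17, 08:37–08:39.

04:36–04:38, 07:43–08:17, 08:37–08:39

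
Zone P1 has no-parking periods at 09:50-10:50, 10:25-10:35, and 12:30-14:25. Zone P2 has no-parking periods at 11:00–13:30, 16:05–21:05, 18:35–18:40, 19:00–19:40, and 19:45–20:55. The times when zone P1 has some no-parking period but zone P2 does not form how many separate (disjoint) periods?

Merge the first list: 09:50-10:50, 12:30-14:25.
Merge the second list: 11:00-13:30, 16:05-21:05.
A \ B = 09:50-10:50, 13:30-14:25.
That is 2 disjoint pieces.

2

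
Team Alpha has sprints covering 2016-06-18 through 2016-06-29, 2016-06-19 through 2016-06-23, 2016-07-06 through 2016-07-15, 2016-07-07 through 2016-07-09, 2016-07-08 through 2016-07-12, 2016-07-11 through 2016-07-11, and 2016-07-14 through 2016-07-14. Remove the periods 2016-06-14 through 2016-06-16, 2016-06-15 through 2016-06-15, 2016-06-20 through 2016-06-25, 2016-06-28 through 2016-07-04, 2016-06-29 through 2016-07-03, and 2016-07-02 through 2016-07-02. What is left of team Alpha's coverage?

Merge the first list: 2016-06-18 through 2016-06-29, 2016-07-06 through 2016-07-15.
Merge the second list: 2016-06-14 through 2016-06-16, 2016-06-20 through 2016-06-25, 2016-06-28 through 2016-07-04.
2016-06-18 through 2016-06-29 \ B = 2016-06-18 through 2016-06-19, 2016-06-26 through 2016-06-27.
2016-07-06 through 2016-07-15: nothing removed.

2016-06-18 through 2016-06-19, 2016-06-26 through 2016-06-27, 2016-07-06 through 2016-07-15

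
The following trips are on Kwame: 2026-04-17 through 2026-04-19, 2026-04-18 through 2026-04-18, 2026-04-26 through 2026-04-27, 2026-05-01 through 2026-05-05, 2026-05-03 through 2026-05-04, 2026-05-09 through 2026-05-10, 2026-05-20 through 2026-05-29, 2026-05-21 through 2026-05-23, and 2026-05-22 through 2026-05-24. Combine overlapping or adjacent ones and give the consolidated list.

2026-04-18 through 2026-04-18 overlaps/touches 2026-04-17 through 2026-04-19 → extend to 2026-04-17 through 2026-04-19.
2026-04-26 through 2026-04-27 is disjoint → start new block.
2026-05-01 through 2026-05-05 is disjoint → start new block.
2026-05-03 through 2026-05-04 overlaps/touches 2026-05-01 through 2026-05-05 → extend to 2026-05-01 through 2026-05-05.
2026-05-09 through 2026-05-10 is disjoint → start new block.
2026-05-20 through 2026-05-29 is disjoint → start new block.
2026-05-21 through 2026-05-23 overlaps/touches 2026-05-20 through 2026-05-29 → extend to 2026-05-20 through 2026-05-29.
2026-05-22 through 2026-05-24 overlaps/touches 2026-05-20 through 2026-05-29 → extend to 2026-05-20 through 2026-05-29.

2026-04-17 through 2026-04-19, 2026-04-26 through 2026-04-27, 2026-05-01 through 2026-05-05, 2026-05-09 through 2026-05-10, 2026-05-20 through 2026-05-29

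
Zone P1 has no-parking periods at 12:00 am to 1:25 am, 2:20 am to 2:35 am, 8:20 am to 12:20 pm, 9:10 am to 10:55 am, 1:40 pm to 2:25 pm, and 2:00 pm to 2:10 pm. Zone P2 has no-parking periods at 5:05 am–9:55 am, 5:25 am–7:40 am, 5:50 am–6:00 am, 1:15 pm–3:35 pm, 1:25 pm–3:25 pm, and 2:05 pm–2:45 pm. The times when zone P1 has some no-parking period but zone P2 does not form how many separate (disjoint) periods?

First set merges to 12:00 am-1:25 am, 2:20 am-2:35 am, 8:20 am-12:20 pm, 1:40 pm-2:25 pm.
Second set merges to 5:05 am-9:55 am, 1:15 pm-3:35 pm.
A \ B = 12:00 am-1:25 am, 2:20 am-2:35 am, 9:55 am-12:20 pm.
That is 3 disjoint pieces.

3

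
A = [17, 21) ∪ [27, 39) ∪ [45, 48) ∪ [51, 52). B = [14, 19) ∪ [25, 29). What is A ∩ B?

[17, 21) meets the second set on [17, 19).
[27, 39) meets the second set on [27, 29).
[45, 48): no overlap with the second set.
[51, 52): no overlap with the second set.

[17, 19) ∪ [27, 29)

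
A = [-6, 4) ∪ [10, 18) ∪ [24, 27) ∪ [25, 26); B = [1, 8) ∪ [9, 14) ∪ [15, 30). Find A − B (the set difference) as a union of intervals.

First set merges to [-6, 4), [10, 18), [24, 27).
[-6, 4) minus B → [-6, 1).
[10, 18) minus B → [14, 15).
[24, 27): fully covered by B → removed.

[-6, 1) ∪ [14, 15)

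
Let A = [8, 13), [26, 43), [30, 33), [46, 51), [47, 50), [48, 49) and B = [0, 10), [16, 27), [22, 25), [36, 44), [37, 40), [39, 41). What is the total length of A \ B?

17

A, merged: [8, 13), [26, 43), [46, 51).
B, merged: [0, 10), [16, 27), [36, 44).
A \ B = [10, 13), [27, 36), [46, 51).
Total: 3 + 9 + 5 = 17.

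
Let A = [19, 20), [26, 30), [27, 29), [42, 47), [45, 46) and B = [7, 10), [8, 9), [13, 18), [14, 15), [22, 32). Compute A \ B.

[19, 20) ∪ [42, 47)

Merge the first list: [19, 20), [26, 30), [42, 47).
Merge the second list: [7, 10), [13, 18), [22, 32).
[19, 20): no B overlap → unchanged.
[26, 30): fully covered by B → removed.
[42, 47): no B overlap → unchanged.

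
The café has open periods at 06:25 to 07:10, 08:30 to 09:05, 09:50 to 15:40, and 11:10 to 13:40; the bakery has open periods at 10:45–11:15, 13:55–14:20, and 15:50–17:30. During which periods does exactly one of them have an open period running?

06:25-07:10, 08:30-09:05, 09:50-10:45, 11:15-13:55, 14:20-15:40, 15:50-17:30

A, merged: 06:25-07:10, 08:30-09:05, 09:50-15:40.
A \ B = 06:25-07:10, 08:30-09:05, 09:50-10:45, 11:15-13:55, 14:20-15:40.
B \ A = 15:50-17:30.
Union of the two gives the symmetric difference.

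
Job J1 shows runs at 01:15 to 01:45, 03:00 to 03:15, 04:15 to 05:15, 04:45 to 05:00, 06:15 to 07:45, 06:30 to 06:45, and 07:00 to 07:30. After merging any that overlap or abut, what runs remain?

01:15–01:45, 03:00–03:15, 04:15–05:15, 06:15–07:45

03:00–03:15 is disjoint → start new block.
04:15–05:15 is disjoint → start new block.
04:45–05:00 overlaps/touches 04:15–05:15 → extend to 04:15–05:15.
06:15–07:45 is disjoint → start new block.
06:30–06:45 overlaps/touches 06:15–07:45 → extend to 06:15–07:45.
07:00–07:30 overlaps/touches 06:15–07:45 → extend to 06:15–07:45.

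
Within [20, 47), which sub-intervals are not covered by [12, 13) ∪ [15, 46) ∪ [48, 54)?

[46, 47)

Covered (merged): [12, 13), [15, 46), [48, 54).
Gaps within [20, 47): [46, 47).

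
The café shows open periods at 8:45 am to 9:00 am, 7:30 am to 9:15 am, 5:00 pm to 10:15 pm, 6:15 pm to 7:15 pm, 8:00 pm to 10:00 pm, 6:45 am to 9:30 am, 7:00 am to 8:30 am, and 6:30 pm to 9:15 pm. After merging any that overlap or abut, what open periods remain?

Sort by start: 6:45 am-9:30 am, 7:00 am-8:30 am, 7:30 am-9:15 am, 8:45 am-9:00 am, 5:00 pm-10:15 pm, 6:15 pm-7:15 pm, 6:30 pm-9:15 pm, 8:00 pm-10:00 pm.
7:00 am-8:30 am overlaps/touches 6:45 am-9:30 am → extend to 6:45 am-9:30 am.
7:30 am-9:15 am overlaps/touches 6:45 am-9:30 am → extend to 6:45 am-9:30 am.
8:45 am-9:00 am overlaps/touches 6:45 am-9:30 am → extend to 6:45 am-9:30 am.
5:00 pm-10:15 pm is disjoint → start new block.
6:15 pm-7:15 pm overlaps/touches 5:00 pm-10:15 pm → extend to 5:00 pm-10:15 pm.
6:30 pm-9:15 pm overlaps/touches 5:00 pm-10:15 pm → extend to 5:00 pm-10:15 pm.
8:00 pm-10:00 pm overlaps/touches 5:00 pm-10:15 pm → extend to 5:00 pm-10:15 pm.

6:45 am-9:30 am, 5:00 pm-10:15 pm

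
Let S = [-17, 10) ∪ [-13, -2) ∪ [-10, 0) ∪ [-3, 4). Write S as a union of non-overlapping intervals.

[-17, 10)

[-13, -2) overlaps/touches [-17, 10) → extend to [-17, 10).
[-10, 0) overlaps/touches [-17, 10) → extend to [-17, 10).
[-3, 4) overlaps/touches [-17, 10) → extend to [-17, 10).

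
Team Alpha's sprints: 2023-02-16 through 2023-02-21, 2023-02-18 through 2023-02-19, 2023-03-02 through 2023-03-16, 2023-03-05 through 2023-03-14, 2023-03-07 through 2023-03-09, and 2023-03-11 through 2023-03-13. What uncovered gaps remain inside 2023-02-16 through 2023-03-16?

Covered (merged): 2023-02-16 through 2023-02-21, 2023-03-02 through 2023-03-16.
Uncovered inside 2023-02-16 through 2023-03-16: 2023-02-22 through 2023-03-01.

2023-02-22 through 2023-03-01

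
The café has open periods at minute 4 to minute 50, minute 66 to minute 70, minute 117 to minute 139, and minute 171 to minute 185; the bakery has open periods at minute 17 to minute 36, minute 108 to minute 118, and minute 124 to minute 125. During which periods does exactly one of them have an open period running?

A \ B = minute 4 to minute 17, minute 36 to minute 50, minute 66 to minute 70, minute 118 to minute 124, minute 125 to minute 139, minute 171 to minute 185.
B \ A = minute 108 to minute 117.
Union of the two gives the symmetric difference.

minute 4 to minute 17, minute 36 to minute 50, minute 66 to minute 70, minute 108 to minute 117, minute 118 to minute 124, minute 125 to minute 139, minute 171 to minute 185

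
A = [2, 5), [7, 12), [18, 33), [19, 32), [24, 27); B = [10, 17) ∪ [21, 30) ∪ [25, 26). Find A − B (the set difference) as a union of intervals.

Merge the first list: [2, 5), [7, 12), [18, 33).
Merge the second list: [10, 17), [21, 30).
[2, 5) is untouched.
[7, 12) with B removed leaves [7, 10).
[18, 33) with B removed leaves [18, 21), [30, 33).

[2, 5) ∪ [7, 10) ∪ [18, 21) ∪ [30, 33)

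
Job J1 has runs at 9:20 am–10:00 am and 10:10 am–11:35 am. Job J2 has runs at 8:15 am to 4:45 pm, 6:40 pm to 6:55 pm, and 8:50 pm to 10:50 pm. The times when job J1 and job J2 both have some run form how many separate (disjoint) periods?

2

A ∩ B = 9:20 am–10:00 am, 10:10 am–11:35 am.
That is 2 disjoint pieces.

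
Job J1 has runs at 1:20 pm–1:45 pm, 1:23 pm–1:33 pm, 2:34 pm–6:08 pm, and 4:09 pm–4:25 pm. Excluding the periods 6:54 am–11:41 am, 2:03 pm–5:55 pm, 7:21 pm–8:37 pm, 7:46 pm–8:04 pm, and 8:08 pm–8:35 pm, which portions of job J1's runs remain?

A, merged: 1:20 pm–1:45 pm, 2:34 pm–6:08 pm.
B, merged: 6:54 am–11:41 am, 2:03 pm–5:55 pm, 7:21 pm–8:37 pm.
1:20 pm–1:45 pm: nothing removed.
2:34 pm–6:08 pm \ B = 5:55 pm–6:08 pm.

1:20 pm–1:45 pm, 5:55 pm–6:08 pm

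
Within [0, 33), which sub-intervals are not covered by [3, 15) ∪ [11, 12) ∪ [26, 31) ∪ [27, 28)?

After merging, the occupied span is [3, 15), [26, 31).
Complement within [0, 33): [0, 3), [15, 26), [31, 33).

[0, 3) ∪ [15, 26) ∪ [31, 33)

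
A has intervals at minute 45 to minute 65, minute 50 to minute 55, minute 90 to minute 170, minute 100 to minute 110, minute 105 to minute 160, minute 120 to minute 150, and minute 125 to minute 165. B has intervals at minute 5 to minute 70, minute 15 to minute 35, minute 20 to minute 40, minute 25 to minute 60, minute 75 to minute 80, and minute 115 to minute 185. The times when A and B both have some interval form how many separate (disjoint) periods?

Merge the first list: minute 45 to minute 65, minute 90 to minute 170.
Merge the second list: minute 5 to minute 70, minute 75 to minute 80, minute 115 to minute 185.
A ∩ B = minute 45 to minute 65, minute 115 to minute 170.
That is 2 disjoint pieces.

2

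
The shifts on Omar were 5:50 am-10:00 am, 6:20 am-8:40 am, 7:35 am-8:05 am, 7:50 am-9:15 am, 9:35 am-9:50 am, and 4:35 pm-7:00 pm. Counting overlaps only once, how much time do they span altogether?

Merged: 5:50 am-10:00 am, 4:35 pm-7:00 pm.
Lengths: 4 h 10 min + 2 h 25 min = 6 h 35 min.

6 h 35 min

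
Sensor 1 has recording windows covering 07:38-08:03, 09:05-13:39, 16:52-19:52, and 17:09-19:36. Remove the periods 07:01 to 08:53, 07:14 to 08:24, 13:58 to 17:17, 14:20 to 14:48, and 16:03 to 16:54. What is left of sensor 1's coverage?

09:05–13:39, 17:17–19:52

A, merged: 07:38–08:03, 09:05–13:39, 16:52–19:52.
B, merged: 07:01–08:53, 13:58–17:17.
07:38–08:03 lies entirely inside B → drops out.
09:05–13:39 is untouched.
16:52–19:52 with B removed leaves 17:17–19:52.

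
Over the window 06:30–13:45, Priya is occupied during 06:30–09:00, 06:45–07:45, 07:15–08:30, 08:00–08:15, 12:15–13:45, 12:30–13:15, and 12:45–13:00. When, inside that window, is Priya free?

09:00-12:15

The merged coverage is 06:30-09:00, 12:15-13:45.
Uncovered inside 06:30-13:45: 09:00-12:15.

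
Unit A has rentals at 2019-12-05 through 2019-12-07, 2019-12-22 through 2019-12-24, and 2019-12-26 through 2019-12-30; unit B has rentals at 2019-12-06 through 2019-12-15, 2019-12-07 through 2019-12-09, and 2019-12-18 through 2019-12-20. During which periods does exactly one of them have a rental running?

2019-12-05 through 2019-12-05, 2019-12-08 through 2019-12-15, 2019-12-18 through 2019-12-20, 2019-12-22 through 2019-12-24, 2019-12-26 through 2019-12-30

Merge the second list: 2019-12-06 through 2019-12-15, 2019-12-18 through 2019-12-20.
A but not B: 2019-12-05 through 2019-12-05, 2019-12-22 through 2019-12-24, 2019-12-26 through 2019-12-30.
B but not A: 2019-12-08 through 2019-12-15, 2019-12-18 through 2019-12-20.
Combining gives A △ B.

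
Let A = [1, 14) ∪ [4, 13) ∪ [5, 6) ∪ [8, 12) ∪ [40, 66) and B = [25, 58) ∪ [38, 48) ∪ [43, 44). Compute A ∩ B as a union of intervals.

[40, 58)

First set merges to [1, 14), [40, 66).
Second set merges to [25, 58).
[1, 14) falls entirely outside B.
[40, 66) overlaps B on [40, 58).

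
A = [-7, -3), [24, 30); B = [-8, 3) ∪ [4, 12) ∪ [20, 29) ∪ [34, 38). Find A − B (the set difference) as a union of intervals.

[-7, -3) lies entirely inside B → drops out.
[24, 30) with B removed leaves [29, 30).

[29, 30)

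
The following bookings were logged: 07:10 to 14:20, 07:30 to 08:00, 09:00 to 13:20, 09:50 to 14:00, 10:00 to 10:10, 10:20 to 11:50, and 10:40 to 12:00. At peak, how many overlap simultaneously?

Sweep endpoints in order; track running count of active intervals.
Peak of 5 reached at 10:40.

5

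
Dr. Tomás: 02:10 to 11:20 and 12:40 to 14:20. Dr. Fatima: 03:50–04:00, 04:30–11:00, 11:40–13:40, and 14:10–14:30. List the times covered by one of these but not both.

A but not B: 02:10-03:50, 04:00-04:30, 11:00-11:20, 13:40-14:10.
B but not A: 11:40-12:40, 14:20-14:30.
Combining gives A △ B.

02:10-03:50, 04:00-04:30, 11:00-11:20, 11:40-12:40, 13:40-14:10, 14:20-14:30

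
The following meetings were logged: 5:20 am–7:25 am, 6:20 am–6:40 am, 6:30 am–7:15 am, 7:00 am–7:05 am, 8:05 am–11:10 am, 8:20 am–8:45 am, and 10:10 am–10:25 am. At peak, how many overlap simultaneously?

At 6:30 am, 3 of the intervals are simultaneously active.
No point has more.

3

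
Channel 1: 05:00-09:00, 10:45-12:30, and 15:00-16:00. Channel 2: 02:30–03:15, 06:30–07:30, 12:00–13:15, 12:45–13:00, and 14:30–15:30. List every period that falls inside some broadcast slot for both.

06:30-07:30, 12:00-12:30, 15:00-15:30

Merge the second list: 02:30-03:15, 06:30-07:30, 12:00-13:15, 14:30-15:30.
05:00-09:00 meets the second set on 06:30-07:30.
10:45-12:30 meets the second set on 12:00-12:30.
15:00-16:00 meets the second set on 15:00-15:30.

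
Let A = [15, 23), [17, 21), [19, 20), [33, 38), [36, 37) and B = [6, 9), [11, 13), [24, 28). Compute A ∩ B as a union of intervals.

none

First set merges to [15, 23), [33, 38).
[15, 23) meets no B interval.
[33, 38) meets no B interval.
No overlap.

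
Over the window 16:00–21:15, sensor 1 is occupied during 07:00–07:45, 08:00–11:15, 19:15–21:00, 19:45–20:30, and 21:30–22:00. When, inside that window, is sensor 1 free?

After merging, the occupied span is 07:00–07:45, 08:00–11:15, 19:15–21:00, 21:30–22:00.
Complement within 16:00–21:15: 16:00–19:15, 21:00–21:15.

16:00–19:15, 21:00–21:15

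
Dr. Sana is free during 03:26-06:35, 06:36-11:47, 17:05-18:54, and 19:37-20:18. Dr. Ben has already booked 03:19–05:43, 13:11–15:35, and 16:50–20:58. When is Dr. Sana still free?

03:26–06:35 \ B = 05:43–06:35.
06:36–11:47: nothing removed.
17:05–18:54: entirely removed.
19:37–20:18: entirely removed.

05:43–06:35, 06:36–11:47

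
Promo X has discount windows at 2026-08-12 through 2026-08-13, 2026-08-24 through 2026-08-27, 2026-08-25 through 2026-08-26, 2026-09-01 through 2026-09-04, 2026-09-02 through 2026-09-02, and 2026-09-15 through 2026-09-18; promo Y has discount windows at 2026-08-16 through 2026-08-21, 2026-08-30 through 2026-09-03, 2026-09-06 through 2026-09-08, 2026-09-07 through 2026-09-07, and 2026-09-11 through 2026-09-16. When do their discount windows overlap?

2026-09-01 through 2026-09-03, 2026-09-15 through 2026-09-16

Merge the first list: 2026-08-12 through 2026-08-13, 2026-08-24 through 2026-08-27, 2026-09-01 through 2026-09-04, 2026-09-15 through 2026-09-18.
Merge the second list: 2026-08-16 through 2026-08-21, 2026-08-30 through 2026-09-03, 2026-09-06 through 2026-09-08, 2026-09-11 through 2026-09-16.
2026-08-12 through 2026-08-13 meets no B interval.
2026-08-24 through 2026-08-27 meets no B interval.
2026-09-01 through 2026-09-04 ∩ B → 2026-09-01 through 2026-09-03.
2026-09-15 through 2026-09-18 ∩ B → 2026-09-15 through 2026-09-16.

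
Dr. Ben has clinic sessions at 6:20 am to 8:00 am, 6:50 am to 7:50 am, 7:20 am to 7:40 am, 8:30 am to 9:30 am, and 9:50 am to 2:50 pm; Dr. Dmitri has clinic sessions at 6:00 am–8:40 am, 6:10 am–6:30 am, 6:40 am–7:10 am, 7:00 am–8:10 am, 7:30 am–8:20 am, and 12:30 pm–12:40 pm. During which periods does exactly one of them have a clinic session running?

6:00 am-6:20 am, 8:00 am-8:30 am, 8:40 am-9:30 am, 9:50 am-12:30 pm, 12:40 pm-2:50 pm

A, merged: 6:20 am-8:00 am, 8:30 am-9:30 am, 9:50 am-2:50 pm.
B, merged: 6:00 am-8:40 am, 12:30 pm-12:40 pm.
Only in the first: 8:40 am-9:30 am, 9:50 am-12:30 pm, 12:40 pm-2:50 pm.
Only in the second: 6:00 am-6:20 am, 8:00 am-8:30 am.
Together these are the periods covered by exactly one.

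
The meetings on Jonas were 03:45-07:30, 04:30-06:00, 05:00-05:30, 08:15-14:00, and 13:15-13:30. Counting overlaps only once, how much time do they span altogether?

9 h 30 min

Merged: 03:45-07:30, 08:15-14:00.
Lengths: 3 h 45 min + 5 h 45 min = 9 h 30 min.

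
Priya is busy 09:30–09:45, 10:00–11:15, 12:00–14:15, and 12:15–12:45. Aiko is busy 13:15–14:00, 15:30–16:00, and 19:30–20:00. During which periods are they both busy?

13:15-14:00

Merge the first list: 09:30-09:45, 10:00-11:15, 12:00-14:15.
09:30-09:45 falls entirely outside B.
10:00-11:15 falls entirely outside B.
12:00-14:15 overlaps B on 13:15-14:00.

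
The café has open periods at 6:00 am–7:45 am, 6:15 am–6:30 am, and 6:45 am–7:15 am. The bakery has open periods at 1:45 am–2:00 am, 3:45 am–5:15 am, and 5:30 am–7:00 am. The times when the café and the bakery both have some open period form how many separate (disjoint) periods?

1

A, merged: 6:00 am-7:45 am.
A ∩ B = 6:00 am-7:00 am.
That is 1 disjoint piece.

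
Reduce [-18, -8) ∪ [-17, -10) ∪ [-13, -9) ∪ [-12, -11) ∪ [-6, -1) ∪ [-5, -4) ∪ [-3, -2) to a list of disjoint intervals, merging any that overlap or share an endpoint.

[-17, -10) overlaps/touches [-18, -8) → extend to [-18, -8).
[-13, -9) overlaps/touches [-18, -8) → extend to [-18, -8).
[-12, -11) overlaps/touches [-18, -8) → extend to [-18, -8).
[-6, -1) is disjoint → start new block.
[-5, -4) overlaps/touches [-6, -1) → extend to [-6, -1).
[-3, -2) overlaps/touches [-6, -1) → extend to [-6, -1).

[-18, -8) ∪ [-6, -1)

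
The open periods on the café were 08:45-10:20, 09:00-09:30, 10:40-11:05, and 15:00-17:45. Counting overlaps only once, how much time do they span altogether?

Merged: 08:45-10:20, 10:40-11:05, 15:00-17:45.
Lengths: 1 h 35 min + 25 min + 2 h 45 min = 4 h 45 min.

4 h 45 min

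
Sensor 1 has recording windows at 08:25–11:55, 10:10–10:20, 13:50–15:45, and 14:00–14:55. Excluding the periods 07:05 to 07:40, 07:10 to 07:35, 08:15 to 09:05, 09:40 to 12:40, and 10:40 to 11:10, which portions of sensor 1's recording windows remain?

First set merges to 08:25–11:55, 13:50–15:45.
Second set merges to 07:05–07:40, 08:15–09:05, 09:40–12:40.
08:25–11:55 \ B = 09:05–09:40.
13:50–15:45: nothing removed.

09:05–09:40, 13:50–15:45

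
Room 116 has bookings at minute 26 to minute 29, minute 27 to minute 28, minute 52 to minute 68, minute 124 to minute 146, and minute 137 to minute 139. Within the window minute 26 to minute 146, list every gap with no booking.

minute 29 to minute 52, minute 68 to minute 124

The merged coverage is minute 26 to minute 29, minute 52 to minute 68, minute 124 to minute 146.
Complement within minute 26 to minute 146: minute 29 to minute 52, minute 68 to minute 124.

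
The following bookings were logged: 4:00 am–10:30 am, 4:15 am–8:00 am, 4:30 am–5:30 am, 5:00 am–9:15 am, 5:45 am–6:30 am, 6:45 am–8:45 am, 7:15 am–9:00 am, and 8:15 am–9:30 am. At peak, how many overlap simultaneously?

5

Walk the sorted start/end points keeping a running depth.
The depth first hits 5 at 7:15 am.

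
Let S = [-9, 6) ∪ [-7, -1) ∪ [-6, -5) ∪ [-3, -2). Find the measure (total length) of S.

Merged: [-9, 6).
Length: 15.

15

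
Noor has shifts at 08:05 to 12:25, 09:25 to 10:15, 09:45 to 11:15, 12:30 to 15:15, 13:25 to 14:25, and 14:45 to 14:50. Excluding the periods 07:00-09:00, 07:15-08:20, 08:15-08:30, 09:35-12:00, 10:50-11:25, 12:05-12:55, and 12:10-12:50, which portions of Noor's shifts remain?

09:00–09:35, 12:00–12:05, 12:55–15:15

First set merges to 08:05–12:25, 12:30–15:15.
Second set merges to 07:00–09:00, 09:35–12:00, 12:05–12:55.
08:05–12:25 with B removed leaves 09:00–09:35, 12:00–12:05.
12:30–15:15 with B removed leaves 12:55–15:15.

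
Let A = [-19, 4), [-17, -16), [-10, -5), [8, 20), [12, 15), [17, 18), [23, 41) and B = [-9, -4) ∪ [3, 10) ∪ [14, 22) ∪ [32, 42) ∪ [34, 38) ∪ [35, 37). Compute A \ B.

[-19, -9) ∪ [-4, 3) ∪ [10, 14) ∪ [23, 32)

First set merges to [-19, 4), [8, 20), [23, 41).
Second set merges to [-9, -4), [3, 10), [14, 22), [32, 42).
[-19, 4) \ B = [-19, -9), [-4, 3).
[8, 20) \ B = [10, 14).
[23, 41) \ B = [23, 32).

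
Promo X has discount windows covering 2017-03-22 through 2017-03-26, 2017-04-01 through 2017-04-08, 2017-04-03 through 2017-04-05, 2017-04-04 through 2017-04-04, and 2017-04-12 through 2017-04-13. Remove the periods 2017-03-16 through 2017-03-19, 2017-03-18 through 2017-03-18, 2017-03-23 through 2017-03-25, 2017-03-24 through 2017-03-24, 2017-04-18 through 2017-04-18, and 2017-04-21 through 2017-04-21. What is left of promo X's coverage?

2017-03-22 through 2017-03-22, 2017-03-26 through 2017-03-26, 2017-04-01 through 2017-04-08, 2017-04-12 through 2017-04-13

Merge the first list: 2017-03-22 through 2017-03-26, 2017-04-01 through 2017-04-08, 2017-04-12 through 2017-04-13.
Merge the second list: 2017-03-16 through 2017-03-19, 2017-03-23 through 2017-03-25, 2017-04-18 through 2017-04-18, 2017-04-21 through 2017-04-21.
2017-03-22 through 2017-03-26 with B removed leaves 2017-03-22 through 2017-03-22, 2017-03-26 through 2017-03-26.
2017-04-01 through 2017-04-08 is untouched.
2017-04-12 through 2017-04-13 is untouched.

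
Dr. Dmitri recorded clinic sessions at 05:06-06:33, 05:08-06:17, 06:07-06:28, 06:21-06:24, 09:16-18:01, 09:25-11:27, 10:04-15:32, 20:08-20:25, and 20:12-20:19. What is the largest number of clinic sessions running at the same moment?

Sweep endpoints in order; track running count of active intervals.
Peak of 3 reached at 06:07.

3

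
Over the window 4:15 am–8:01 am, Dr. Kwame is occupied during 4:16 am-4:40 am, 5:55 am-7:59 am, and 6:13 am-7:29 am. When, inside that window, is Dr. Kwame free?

4:15 am–4:16 am, 4:40 am–5:55 am, 7:59 am–8:01 am

Covered (merged): 4:16 am–4:40 am, 5:55 am–7:59 am.
Complement within 4:15 am–8:01 am: 4:15 am–4:16 am, 4:40 am–5:55 am, 7:59 am–8:01 am.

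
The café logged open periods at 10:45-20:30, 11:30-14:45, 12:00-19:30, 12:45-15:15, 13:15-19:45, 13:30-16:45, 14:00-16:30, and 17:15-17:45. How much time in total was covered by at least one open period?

9 h 45 min

Merged: 10:45–20:30.
Length: 9 h 45 min.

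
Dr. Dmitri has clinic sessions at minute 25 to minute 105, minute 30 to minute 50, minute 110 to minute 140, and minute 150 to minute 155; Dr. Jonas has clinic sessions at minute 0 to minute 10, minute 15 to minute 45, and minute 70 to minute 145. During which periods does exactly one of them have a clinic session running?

minute 0 to minute 10, minute 15 to minute 25, minute 45 to minute 70, minute 105 to minute 110, minute 140 to minute 145, minute 150 to minute 155

First set merges to minute 25 to minute 105, minute 110 to minute 140, minute 150 to minute 155.
A but not B: minute 45 to minute 70, minute 150 to minute 155.
B but not A: minute 0 to minute 10, minute 15 to minute 25, minute 105 to minute 110, minute 140 to minute 145.
Combining gives A △ B.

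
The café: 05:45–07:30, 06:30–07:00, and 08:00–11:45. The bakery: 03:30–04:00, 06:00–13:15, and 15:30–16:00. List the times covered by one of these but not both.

Merge the first list: 05:45–07:30, 08:00–11:45.
A but not B: 05:45–06:00.
B but not A: 03:30–04:00, 07:30–08:00, 11:45–13:15, 15:30–16:00.
Combining gives A △ B.

03:30–04:00, 05:45–06:00, 07:30–08:00, 11:45–13:15, 15:30–16:00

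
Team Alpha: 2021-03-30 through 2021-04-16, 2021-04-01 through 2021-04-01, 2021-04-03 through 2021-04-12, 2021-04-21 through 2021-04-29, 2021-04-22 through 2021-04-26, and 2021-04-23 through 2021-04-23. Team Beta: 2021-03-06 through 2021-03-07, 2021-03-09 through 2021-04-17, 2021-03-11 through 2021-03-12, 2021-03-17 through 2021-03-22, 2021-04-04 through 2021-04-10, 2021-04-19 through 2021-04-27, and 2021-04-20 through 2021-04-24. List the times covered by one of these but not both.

2021-03-06 through 2021-03-07, 2021-03-09 through 2021-03-29, 2021-04-17 through 2021-04-17, 2021-04-19 through 2021-04-20, 2021-04-28 through 2021-04-29

Merge the first list: 2021-03-30 through 2021-04-16, 2021-04-21 through 2021-04-29.
Merge the second list: 2021-03-06 through 2021-03-07, 2021-03-09 through 2021-04-17, 2021-04-19 through 2021-04-27.
Only in the first: 2021-04-28 through 2021-04-29.
Only in the second: 2021-03-06 through 2021-03-07, 2021-03-09 through 2021-03-29, 2021-04-17 through 2021-04-17, 2021-04-19 through 2021-04-20.
Together these are the periods covered by exactly one.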